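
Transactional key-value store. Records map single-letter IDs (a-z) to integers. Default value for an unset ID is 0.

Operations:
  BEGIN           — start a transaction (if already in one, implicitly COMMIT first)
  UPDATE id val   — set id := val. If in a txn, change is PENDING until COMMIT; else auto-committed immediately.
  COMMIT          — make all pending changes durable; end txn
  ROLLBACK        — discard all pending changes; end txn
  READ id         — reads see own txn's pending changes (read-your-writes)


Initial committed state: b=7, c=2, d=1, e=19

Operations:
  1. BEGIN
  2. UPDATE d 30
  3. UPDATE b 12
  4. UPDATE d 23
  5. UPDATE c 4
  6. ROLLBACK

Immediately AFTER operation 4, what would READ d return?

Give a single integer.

Initial committed: {b=7, c=2, d=1, e=19}
Op 1: BEGIN: in_txn=True, pending={}
Op 2: UPDATE d=30 (pending; pending now {d=30})
Op 3: UPDATE b=12 (pending; pending now {b=12, d=30})
Op 4: UPDATE d=23 (pending; pending now {b=12, d=23})
After op 4: visible(d) = 23 (pending={b=12, d=23}, committed={b=7, c=2, d=1, e=19})

Answer: 23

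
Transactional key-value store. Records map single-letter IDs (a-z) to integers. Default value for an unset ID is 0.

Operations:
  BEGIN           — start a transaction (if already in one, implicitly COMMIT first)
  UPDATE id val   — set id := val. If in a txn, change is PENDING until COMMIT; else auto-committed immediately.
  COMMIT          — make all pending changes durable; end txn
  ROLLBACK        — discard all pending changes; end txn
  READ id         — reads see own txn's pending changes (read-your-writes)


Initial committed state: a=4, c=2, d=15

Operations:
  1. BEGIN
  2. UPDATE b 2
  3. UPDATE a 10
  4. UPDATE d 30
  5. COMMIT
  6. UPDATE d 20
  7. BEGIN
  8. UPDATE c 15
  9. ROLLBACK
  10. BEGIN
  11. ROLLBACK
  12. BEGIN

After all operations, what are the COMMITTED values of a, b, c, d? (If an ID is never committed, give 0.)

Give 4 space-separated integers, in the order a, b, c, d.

Initial committed: {a=4, c=2, d=15}
Op 1: BEGIN: in_txn=True, pending={}
Op 2: UPDATE b=2 (pending; pending now {b=2})
Op 3: UPDATE a=10 (pending; pending now {a=10, b=2})
Op 4: UPDATE d=30 (pending; pending now {a=10, b=2, d=30})
Op 5: COMMIT: merged ['a', 'b', 'd'] into committed; committed now {a=10, b=2, c=2, d=30}
Op 6: UPDATE d=20 (auto-commit; committed d=20)
Op 7: BEGIN: in_txn=True, pending={}
Op 8: UPDATE c=15 (pending; pending now {c=15})
Op 9: ROLLBACK: discarded pending ['c']; in_txn=False
Op 10: BEGIN: in_txn=True, pending={}
Op 11: ROLLBACK: discarded pending []; in_txn=False
Op 12: BEGIN: in_txn=True, pending={}
Final committed: {a=10, b=2, c=2, d=20}

Answer: 10 2 2 20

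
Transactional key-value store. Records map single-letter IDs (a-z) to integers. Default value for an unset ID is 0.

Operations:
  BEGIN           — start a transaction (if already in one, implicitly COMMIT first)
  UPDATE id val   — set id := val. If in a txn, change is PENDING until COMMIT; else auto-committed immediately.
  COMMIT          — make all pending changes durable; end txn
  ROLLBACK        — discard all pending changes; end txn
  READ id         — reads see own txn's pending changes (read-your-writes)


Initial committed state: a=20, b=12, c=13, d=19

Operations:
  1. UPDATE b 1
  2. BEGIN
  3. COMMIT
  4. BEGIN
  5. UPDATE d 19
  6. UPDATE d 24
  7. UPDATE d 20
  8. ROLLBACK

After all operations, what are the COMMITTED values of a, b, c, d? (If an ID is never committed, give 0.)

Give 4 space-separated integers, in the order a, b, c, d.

Initial committed: {a=20, b=12, c=13, d=19}
Op 1: UPDATE b=1 (auto-commit; committed b=1)
Op 2: BEGIN: in_txn=True, pending={}
Op 3: COMMIT: merged [] into committed; committed now {a=20, b=1, c=13, d=19}
Op 4: BEGIN: in_txn=True, pending={}
Op 5: UPDATE d=19 (pending; pending now {d=19})
Op 6: UPDATE d=24 (pending; pending now {d=24})
Op 7: UPDATE d=20 (pending; pending now {d=20})
Op 8: ROLLBACK: discarded pending ['d']; in_txn=False
Final committed: {a=20, b=1, c=13, d=19}

Answer: 20 1 13 19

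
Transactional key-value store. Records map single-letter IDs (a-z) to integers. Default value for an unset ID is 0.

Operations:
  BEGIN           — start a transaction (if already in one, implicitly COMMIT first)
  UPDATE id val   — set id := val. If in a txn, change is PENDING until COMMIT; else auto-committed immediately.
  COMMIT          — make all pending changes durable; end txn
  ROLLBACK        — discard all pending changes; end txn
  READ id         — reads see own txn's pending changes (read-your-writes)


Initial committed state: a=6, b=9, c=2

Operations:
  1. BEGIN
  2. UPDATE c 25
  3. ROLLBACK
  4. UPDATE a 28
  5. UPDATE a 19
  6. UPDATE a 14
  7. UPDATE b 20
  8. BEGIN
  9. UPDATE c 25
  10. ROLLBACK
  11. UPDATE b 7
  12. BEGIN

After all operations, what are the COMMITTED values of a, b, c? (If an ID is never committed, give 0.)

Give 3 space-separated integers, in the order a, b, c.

Answer: 14 7 2

Derivation:
Initial committed: {a=6, b=9, c=2}
Op 1: BEGIN: in_txn=True, pending={}
Op 2: UPDATE c=25 (pending; pending now {c=25})
Op 3: ROLLBACK: discarded pending ['c']; in_txn=False
Op 4: UPDATE a=28 (auto-commit; committed a=28)
Op 5: UPDATE a=19 (auto-commit; committed a=19)
Op 6: UPDATE a=14 (auto-commit; committed a=14)
Op 7: UPDATE b=20 (auto-commit; committed b=20)
Op 8: BEGIN: in_txn=True, pending={}
Op 9: UPDATE c=25 (pending; pending now {c=25})
Op 10: ROLLBACK: discarded pending ['c']; in_txn=False
Op 11: UPDATE b=7 (auto-commit; committed b=7)
Op 12: BEGIN: in_txn=True, pending={}
Final committed: {a=14, b=7, c=2}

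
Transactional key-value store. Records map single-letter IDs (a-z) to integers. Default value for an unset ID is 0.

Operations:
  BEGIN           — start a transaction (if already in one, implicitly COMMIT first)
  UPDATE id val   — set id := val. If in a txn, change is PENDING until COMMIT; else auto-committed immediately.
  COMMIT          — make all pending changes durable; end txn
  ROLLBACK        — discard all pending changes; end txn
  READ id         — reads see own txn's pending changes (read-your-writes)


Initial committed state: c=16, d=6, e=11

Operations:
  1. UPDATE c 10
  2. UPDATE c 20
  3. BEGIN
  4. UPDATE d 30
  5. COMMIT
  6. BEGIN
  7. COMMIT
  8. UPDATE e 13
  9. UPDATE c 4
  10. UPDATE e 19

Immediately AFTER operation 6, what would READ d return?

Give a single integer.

Initial committed: {c=16, d=6, e=11}
Op 1: UPDATE c=10 (auto-commit; committed c=10)
Op 2: UPDATE c=20 (auto-commit; committed c=20)
Op 3: BEGIN: in_txn=True, pending={}
Op 4: UPDATE d=30 (pending; pending now {d=30})
Op 5: COMMIT: merged ['d'] into committed; committed now {c=20, d=30, e=11}
Op 6: BEGIN: in_txn=True, pending={}
After op 6: visible(d) = 30 (pending={}, committed={c=20, d=30, e=11})

Answer: 30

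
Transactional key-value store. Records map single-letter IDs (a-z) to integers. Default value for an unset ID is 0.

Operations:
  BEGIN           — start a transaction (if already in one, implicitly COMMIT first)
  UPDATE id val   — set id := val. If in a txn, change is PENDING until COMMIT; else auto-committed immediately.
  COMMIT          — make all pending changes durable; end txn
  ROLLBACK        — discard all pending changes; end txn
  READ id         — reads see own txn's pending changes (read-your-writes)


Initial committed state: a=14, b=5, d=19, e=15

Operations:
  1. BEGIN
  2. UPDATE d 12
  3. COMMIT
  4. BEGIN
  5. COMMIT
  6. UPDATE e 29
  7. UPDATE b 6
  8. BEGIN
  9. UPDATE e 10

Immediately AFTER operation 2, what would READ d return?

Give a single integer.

Initial committed: {a=14, b=5, d=19, e=15}
Op 1: BEGIN: in_txn=True, pending={}
Op 2: UPDATE d=12 (pending; pending now {d=12})
After op 2: visible(d) = 12 (pending={d=12}, committed={a=14, b=5, d=19, e=15})

Answer: 12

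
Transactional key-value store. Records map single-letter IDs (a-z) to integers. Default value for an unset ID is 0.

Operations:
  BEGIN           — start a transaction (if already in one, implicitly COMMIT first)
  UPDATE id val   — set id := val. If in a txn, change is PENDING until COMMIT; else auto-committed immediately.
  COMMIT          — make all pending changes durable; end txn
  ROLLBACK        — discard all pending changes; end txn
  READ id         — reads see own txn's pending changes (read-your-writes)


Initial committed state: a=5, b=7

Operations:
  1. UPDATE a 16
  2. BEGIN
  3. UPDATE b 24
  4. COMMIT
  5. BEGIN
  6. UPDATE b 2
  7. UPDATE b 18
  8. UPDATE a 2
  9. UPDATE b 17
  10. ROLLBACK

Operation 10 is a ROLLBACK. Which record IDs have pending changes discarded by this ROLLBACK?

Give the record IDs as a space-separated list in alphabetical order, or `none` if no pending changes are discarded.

Initial committed: {a=5, b=7}
Op 1: UPDATE a=16 (auto-commit; committed a=16)
Op 2: BEGIN: in_txn=True, pending={}
Op 3: UPDATE b=24 (pending; pending now {b=24})
Op 4: COMMIT: merged ['b'] into committed; committed now {a=16, b=24}
Op 5: BEGIN: in_txn=True, pending={}
Op 6: UPDATE b=2 (pending; pending now {b=2})
Op 7: UPDATE b=18 (pending; pending now {b=18})
Op 8: UPDATE a=2 (pending; pending now {a=2, b=18})
Op 9: UPDATE b=17 (pending; pending now {a=2, b=17})
Op 10: ROLLBACK: discarded pending ['a', 'b']; in_txn=False
ROLLBACK at op 10 discards: ['a', 'b']

Answer: a b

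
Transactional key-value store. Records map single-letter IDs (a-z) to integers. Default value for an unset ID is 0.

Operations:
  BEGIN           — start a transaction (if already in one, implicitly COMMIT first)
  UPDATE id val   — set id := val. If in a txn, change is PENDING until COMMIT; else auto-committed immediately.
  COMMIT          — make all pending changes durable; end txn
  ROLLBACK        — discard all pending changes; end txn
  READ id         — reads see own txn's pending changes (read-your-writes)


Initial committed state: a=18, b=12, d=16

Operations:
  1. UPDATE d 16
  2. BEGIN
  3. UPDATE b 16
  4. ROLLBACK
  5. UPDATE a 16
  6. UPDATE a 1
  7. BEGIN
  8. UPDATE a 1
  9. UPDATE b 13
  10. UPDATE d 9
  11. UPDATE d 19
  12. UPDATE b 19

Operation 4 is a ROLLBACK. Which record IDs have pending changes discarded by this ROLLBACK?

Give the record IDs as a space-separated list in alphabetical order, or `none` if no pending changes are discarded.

Answer: b

Derivation:
Initial committed: {a=18, b=12, d=16}
Op 1: UPDATE d=16 (auto-commit; committed d=16)
Op 2: BEGIN: in_txn=True, pending={}
Op 3: UPDATE b=16 (pending; pending now {b=16})
Op 4: ROLLBACK: discarded pending ['b']; in_txn=False
Op 5: UPDATE a=16 (auto-commit; committed a=16)
Op 6: UPDATE a=1 (auto-commit; committed a=1)
Op 7: BEGIN: in_txn=True, pending={}
Op 8: UPDATE a=1 (pending; pending now {a=1})
Op 9: UPDATE b=13 (pending; pending now {a=1, b=13})
Op 10: UPDATE d=9 (pending; pending now {a=1, b=13, d=9})
Op 11: UPDATE d=19 (pending; pending now {a=1, b=13, d=19})
Op 12: UPDATE b=19 (pending; pending now {a=1, b=19, d=19})
ROLLBACK at op 4 discards: ['b']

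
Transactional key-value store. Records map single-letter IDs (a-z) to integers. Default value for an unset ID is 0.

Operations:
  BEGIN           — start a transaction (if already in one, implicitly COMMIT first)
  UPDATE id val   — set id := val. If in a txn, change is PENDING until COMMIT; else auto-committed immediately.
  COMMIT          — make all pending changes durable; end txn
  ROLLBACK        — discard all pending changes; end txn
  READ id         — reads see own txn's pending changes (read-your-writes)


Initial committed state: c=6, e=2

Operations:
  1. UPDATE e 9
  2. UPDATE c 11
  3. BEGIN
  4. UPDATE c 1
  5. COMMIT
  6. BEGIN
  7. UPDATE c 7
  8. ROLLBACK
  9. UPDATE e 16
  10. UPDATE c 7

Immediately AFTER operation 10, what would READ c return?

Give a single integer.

Answer: 7

Derivation:
Initial committed: {c=6, e=2}
Op 1: UPDATE e=9 (auto-commit; committed e=9)
Op 2: UPDATE c=11 (auto-commit; committed c=11)
Op 3: BEGIN: in_txn=True, pending={}
Op 4: UPDATE c=1 (pending; pending now {c=1})
Op 5: COMMIT: merged ['c'] into committed; committed now {c=1, e=9}
Op 6: BEGIN: in_txn=True, pending={}
Op 7: UPDATE c=7 (pending; pending now {c=7})
Op 8: ROLLBACK: discarded pending ['c']; in_txn=False
Op 9: UPDATE e=16 (auto-commit; committed e=16)
Op 10: UPDATE c=7 (auto-commit; committed c=7)
After op 10: visible(c) = 7 (pending={}, committed={c=7, e=16})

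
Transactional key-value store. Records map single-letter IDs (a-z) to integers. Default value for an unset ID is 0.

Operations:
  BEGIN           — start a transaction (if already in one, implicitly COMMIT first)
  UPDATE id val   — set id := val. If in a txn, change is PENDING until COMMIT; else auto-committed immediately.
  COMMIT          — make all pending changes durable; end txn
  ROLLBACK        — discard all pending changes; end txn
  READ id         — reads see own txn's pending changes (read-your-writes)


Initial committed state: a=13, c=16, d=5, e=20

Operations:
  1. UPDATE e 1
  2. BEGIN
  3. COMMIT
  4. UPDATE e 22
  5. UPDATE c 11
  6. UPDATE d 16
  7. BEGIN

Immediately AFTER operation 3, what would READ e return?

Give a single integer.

Answer: 1

Derivation:
Initial committed: {a=13, c=16, d=5, e=20}
Op 1: UPDATE e=1 (auto-commit; committed e=1)
Op 2: BEGIN: in_txn=True, pending={}
Op 3: COMMIT: merged [] into committed; committed now {a=13, c=16, d=5, e=1}
After op 3: visible(e) = 1 (pending={}, committed={a=13, c=16, d=5, e=1})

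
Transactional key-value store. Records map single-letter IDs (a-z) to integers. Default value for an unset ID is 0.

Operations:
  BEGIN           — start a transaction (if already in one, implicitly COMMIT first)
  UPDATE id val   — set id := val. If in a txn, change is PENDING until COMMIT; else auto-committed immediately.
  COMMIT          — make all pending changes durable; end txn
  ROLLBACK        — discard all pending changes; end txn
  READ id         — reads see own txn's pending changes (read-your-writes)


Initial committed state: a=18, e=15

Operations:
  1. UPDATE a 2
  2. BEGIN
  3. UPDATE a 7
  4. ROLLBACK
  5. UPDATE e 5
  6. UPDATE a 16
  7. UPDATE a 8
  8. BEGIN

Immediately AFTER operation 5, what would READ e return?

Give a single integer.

Initial committed: {a=18, e=15}
Op 1: UPDATE a=2 (auto-commit; committed a=2)
Op 2: BEGIN: in_txn=True, pending={}
Op 3: UPDATE a=7 (pending; pending now {a=7})
Op 4: ROLLBACK: discarded pending ['a']; in_txn=False
Op 5: UPDATE e=5 (auto-commit; committed e=5)
After op 5: visible(e) = 5 (pending={}, committed={a=2, e=5})

Answer: 5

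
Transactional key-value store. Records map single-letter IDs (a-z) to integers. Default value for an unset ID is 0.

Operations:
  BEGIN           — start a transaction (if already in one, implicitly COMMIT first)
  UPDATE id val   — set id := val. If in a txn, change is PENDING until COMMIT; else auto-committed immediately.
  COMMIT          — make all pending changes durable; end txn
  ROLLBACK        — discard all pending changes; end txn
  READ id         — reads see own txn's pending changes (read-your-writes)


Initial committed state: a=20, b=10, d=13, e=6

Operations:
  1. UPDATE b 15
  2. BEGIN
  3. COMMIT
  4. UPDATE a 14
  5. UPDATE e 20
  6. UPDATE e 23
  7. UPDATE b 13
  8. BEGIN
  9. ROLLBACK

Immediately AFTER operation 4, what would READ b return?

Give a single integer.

Answer: 15

Derivation:
Initial committed: {a=20, b=10, d=13, e=6}
Op 1: UPDATE b=15 (auto-commit; committed b=15)
Op 2: BEGIN: in_txn=True, pending={}
Op 3: COMMIT: merged [] into committed; committed now {a=20, b=15, d=13, e=6}
Op 4: UPDATE a=14 (auto-commit; committed a=14)
After op 4: visible(b) = 15 (pending={}, committed={a=14, b=15, d=13, e=6})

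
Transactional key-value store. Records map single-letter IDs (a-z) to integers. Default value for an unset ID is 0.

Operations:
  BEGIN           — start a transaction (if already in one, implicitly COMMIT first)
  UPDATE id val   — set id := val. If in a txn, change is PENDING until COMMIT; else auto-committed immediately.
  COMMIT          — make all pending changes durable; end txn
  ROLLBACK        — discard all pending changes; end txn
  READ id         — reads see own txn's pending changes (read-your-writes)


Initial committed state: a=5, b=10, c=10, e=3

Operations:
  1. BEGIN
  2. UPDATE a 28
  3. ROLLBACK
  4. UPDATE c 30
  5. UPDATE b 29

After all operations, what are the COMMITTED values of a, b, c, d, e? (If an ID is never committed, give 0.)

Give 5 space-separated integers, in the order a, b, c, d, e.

Answer: 5 29 30 0 3

Derivation:
Initial committed: {a=5, b=10, c=10, e=3}
Op 1: BEGIN: in_txn=True, pending={}
Op 2: UPDATE a=28 (pending; pending now {a=28})
Op 3: ROLLBACK: discarded pending ['a']; in_txn=False
Op 4: UPDATE c=30 (auto-commit; committed c=30)
Op 5: UPDATE b=29 (auto-commit; committed b=29)
Final committed: {a=5, b=29, c=30, e=3}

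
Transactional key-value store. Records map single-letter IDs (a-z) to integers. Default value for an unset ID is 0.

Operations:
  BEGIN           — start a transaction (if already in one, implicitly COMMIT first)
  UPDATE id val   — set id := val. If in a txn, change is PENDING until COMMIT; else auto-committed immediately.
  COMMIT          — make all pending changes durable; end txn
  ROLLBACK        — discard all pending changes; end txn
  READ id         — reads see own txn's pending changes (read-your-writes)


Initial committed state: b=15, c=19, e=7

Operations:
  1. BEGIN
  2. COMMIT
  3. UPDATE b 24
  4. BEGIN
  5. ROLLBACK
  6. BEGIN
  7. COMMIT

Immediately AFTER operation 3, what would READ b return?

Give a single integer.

Answer: 24

Derivation:
Initial committed: {b=15, c=19, e=7}
Op 1: BEGIN: in_txn=True, pending={}
Op 2: COMMIT: merged [] into committed; committed now {b=15, c=19, e=7}
Op 3: UPDATE b=24 (auto-commit; committed b=24)
After op 3: visible(b) = 24 (pending={}, committed={b=24, c=19, e=7})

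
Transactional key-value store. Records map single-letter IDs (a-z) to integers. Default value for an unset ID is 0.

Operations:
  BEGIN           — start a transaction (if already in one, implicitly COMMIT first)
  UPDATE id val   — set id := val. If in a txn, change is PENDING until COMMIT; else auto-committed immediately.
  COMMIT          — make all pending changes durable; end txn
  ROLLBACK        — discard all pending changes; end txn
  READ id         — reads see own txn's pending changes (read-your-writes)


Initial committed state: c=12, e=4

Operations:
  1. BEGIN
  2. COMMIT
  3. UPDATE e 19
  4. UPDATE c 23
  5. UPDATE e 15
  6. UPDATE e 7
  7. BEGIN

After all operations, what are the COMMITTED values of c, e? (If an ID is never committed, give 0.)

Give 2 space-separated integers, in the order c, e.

Initial committed: {c=12, e=4}
Op 1: BEGIN: in_txn=True, pending={}
Op 2: COMMIT: merged [] into committed; committed now {c=12, e=4}
Op 3: UPDATE e=19 (auto-commit; committed e=19)
Op 4: UPDATE c=23 (auto-commit; committed c=23)
Op 5: UPDATE e=15 (auto-commit; committed e=15)
Op 6: UPDATE e=7 (auto-commit; committed e=7)
Op 7: BEGIN: in_txn=True, pending={}
Final committed: {c=23, e=7}

Answer: 23 7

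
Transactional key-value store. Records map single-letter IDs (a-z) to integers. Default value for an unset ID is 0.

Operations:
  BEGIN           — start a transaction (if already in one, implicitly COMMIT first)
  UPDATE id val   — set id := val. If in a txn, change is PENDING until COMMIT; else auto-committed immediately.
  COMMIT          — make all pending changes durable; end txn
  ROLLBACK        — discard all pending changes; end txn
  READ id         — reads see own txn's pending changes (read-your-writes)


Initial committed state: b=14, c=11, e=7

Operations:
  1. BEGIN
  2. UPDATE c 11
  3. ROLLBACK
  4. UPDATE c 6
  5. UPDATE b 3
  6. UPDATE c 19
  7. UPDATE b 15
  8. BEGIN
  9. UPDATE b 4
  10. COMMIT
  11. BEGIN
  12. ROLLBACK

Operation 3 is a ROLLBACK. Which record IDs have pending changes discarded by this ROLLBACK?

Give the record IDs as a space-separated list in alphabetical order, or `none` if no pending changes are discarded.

Initial committed: {b=14, c=11, e=7}
Op 1: BEGIN: in_txn=True, pending={}
Op 2: UPDATE c=11 (pending; pending now {c=11})
Op 3: ROLLBACK: discarded pending ['c']; in_txn=False
Op 4: UPDATE c=6 (auto-commit; committed c=6)
Op 5: UPDATE b=3 (auto-commit; committed b=3)
Op 6: UPDATE c=19 (auto-commit; committed c=19)
Op 7: UPDATE b=15 (auto-commit; committed b=15)
Op 8: BEGIN: in_txn=True, pending={}
Op 9: UPDATE b=4 (pending; pending now {b=4})
Op 10: COMMIT: merged ['b'] into committed; committed now {b=4, c=19, e=7}
Op 11: BEGIN: in_txn=True, pending={}
Op 12: ROLLBACK: discarded pending []; in_txn=False
ROLLBACK at op 3 discards: ['c']

Answer: c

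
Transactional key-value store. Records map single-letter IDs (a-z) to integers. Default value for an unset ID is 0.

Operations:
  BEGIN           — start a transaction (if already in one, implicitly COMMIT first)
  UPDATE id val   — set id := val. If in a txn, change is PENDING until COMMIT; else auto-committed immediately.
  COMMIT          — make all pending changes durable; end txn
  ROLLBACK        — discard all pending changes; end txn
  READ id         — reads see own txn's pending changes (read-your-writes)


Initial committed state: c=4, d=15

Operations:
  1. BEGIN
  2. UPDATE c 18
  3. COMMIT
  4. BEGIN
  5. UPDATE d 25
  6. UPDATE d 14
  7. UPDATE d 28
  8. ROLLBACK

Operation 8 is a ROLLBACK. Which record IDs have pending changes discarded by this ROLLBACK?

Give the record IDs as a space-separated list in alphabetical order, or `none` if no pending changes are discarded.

Answer: d

Derivation:
Initial committed: {c=4, d=15}
Op 1: BEGIN: in_txn=True, pending={}
Op 2: UPDATE c=18 (pending; pending now {c=18})
Op 3: COMMIT: merged ['c'] into committed; committed now {c=18, d=15}
Op 4: BEGIN: in_txn=True, pending={}
Op 5: UPDATE d=25 (pending; pending now {d=25})
Op 6: UPDATE d=14 (pending; pending now {d=14})
Op 7: UPDATE d=28 (pending; pending now {d=28})
Op 8: ROLLBACK: discarded pending ['d']; in_txn=False
ROLLBACK at op 8 discards: ['d']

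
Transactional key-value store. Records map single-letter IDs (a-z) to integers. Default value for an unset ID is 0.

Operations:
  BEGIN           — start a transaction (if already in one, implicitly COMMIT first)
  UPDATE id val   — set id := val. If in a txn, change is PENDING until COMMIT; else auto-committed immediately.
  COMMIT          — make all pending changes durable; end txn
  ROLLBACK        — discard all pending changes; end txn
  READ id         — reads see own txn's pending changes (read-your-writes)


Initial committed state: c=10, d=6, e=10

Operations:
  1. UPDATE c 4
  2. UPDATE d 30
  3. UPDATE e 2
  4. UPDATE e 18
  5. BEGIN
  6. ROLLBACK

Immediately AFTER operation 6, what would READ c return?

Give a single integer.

Answer: 4

Derivation:
Initial committed: {c=10, d=6, e=10}
Op 1: UPDATE c=4 (auto-commit; committed c=4)
Op 2: UPDATE d=30 (auto-commit; committed d=30)
Op 3: UPDATE e=2 (auto-commit; committed e=2)
Op 4: UPDATE e=18 (auto-commit; committed e=18)
Op 5: BEGIN: in_txn=True, pending={}
Op 6: ROLLBACK: discarded pending []; in_txn=False
After op 6: visible(c) = 4 (pending={}, committed={c=4, d=30, e=18})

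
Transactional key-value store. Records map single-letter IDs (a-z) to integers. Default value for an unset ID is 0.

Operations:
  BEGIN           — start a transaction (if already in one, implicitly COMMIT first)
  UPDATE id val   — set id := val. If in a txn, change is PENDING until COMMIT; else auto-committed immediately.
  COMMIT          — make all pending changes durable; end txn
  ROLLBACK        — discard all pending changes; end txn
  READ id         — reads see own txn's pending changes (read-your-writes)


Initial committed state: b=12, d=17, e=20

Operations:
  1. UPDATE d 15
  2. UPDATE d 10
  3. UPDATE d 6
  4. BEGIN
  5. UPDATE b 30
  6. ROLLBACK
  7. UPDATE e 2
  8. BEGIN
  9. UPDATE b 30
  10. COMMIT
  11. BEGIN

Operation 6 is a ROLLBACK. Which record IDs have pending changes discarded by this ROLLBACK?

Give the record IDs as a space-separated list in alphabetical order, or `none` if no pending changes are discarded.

Answer: b

Derivation:
Initial committed: {b=12, d=17, e=20}
Op 1: UPDATE d=15 (auto-commit; committed d=15)
Op 2: UPDATE d=10 (auto-commit; committed d=10)
Op 3: UPDATE d=6 (auto-commit; committed d=6)
Op 4: BEGIN: in_txn=True, pending={}
Op 5: UPDATE b=30 (pending; pending now {b=30})
Op 6: ROLLBACK: discarded pending ['b']; in_txn=False
Op 7: UPDATE e=2 (auto-commit; committed e=2)
Op 8: BEGIN: in_txn=True, pending={}
Op 9: UPDATE b=30 (pending; pending now {b=30})
Op 10: COMMIT: merged ['b'] into committed; committed now {b=30, d=6, e=2}
Op 11: BEGIN: in_txn=True, pending={}
ROLLBACK at op 6 discards: ['b']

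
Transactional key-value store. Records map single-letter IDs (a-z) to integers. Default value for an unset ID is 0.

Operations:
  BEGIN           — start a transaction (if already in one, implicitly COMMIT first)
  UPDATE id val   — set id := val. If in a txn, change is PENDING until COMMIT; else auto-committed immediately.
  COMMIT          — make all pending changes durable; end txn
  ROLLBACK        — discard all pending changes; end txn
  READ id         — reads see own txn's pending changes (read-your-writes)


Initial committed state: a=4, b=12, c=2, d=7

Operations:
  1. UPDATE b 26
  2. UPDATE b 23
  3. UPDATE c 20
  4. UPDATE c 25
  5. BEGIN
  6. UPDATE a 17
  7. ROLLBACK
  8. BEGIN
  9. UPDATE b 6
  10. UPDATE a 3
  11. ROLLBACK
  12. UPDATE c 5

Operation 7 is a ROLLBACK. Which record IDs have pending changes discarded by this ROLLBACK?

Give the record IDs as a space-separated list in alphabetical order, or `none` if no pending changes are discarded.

Answer: a

Derivation:
Initial committed: {a=4, b=12, c=2, d=7}
Op 1: UPDATE b=26 (auto-commit; committed b=26)
Op 2: UPDATE b=23 (auto-commit; committed b=23)
Op 3: UPDATE c=20 (auto-commit; committed c=20)
Op 4: UPDATE c=25 (auto-commit; committed c=25)
Op 5: BEGIN: in_txn=True, pending={}
Op 6: UPDATE a=17 (pending; pending now {a=17})
Op 7: ROLLBACK: discarded pending ['a']; in_txn=False
Op 8: BEGIN: in_txn=True, pending={}
Op 9: UPDATE b=6 (pending; pending now {b=6})
Op 10: UPDATE a=3 (pending; pending now {a=3, b=6})
Op 11: ROLLBACK: discarded pending ['a', 'b']; in_txn=False
Op 12: UPDATE c=5 (auto-commit; committed c=5)
ROLLBACK at op 7 discards: ['a']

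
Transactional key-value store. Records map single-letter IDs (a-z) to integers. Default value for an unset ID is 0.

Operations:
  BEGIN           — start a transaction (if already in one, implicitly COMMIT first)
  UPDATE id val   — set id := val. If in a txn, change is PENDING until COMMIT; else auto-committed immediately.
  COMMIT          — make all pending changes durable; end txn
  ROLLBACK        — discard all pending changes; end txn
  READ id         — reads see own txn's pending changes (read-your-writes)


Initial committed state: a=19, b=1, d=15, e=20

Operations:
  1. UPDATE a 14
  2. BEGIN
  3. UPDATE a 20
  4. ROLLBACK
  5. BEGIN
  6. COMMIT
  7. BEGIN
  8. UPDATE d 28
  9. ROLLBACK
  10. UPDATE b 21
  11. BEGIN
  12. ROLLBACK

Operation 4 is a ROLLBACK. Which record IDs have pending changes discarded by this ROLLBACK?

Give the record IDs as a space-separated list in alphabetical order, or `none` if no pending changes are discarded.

Answer: a

Derivation:
Initial committed: {a=19, b=1, d=15, e=20}
Op 1: UPDATE a=14 (auto-commit; committed a=14)
Op 2: BEGIN: in_txn=True, pending={}
Op 3: UPDATE a=20 (pending; pending now {a=20})
Op 4: ROLLBACK: discarded pending ['a']; in_txn=False
Op 5: BEGIN: in_txn=True, pending={}
Op 6: COMMIT: merged [] into committed; committed now {a=14, b=1, d=15, e=20}
Op 7: BEGIN: in_txn=True, pending={}
Op 8: UPDATE d=28 (pending; pending now {d=28})
Op 9: ROLLBACK: discarded pending ['d']; in_txn=False
Op 10: UPDATE b=21 (auto-commit; committed b=21)
Op 11: BEGIN: in_txn=True, pending={}
Op 12: ROLLBACK: discarded pending []; in_txn=False
ROLLBACK at op 4 discards: ['a']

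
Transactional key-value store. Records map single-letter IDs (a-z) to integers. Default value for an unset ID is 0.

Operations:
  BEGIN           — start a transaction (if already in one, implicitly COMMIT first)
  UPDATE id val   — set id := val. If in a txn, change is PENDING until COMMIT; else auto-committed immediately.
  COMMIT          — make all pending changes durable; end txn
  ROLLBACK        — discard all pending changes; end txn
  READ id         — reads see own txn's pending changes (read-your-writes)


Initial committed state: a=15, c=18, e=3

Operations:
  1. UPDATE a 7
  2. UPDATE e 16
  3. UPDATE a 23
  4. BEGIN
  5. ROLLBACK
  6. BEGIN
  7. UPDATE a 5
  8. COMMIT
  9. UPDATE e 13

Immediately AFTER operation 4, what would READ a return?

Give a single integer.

Initial committed: {a=15, c=18, e=3}
Op 1: UPDATE a=7 (auto-commit; committed a=7)
Op 2: UPDATE e=16 (auto-commit; committed e=16)
Op 3: UPDATE a=23 (auto-commit; committed a=23)
Op 4: BEGIN: in_txn=True, pending={}
After op 4: visible(a) = 23 (pending={}, committed={a=23, c=18, e=16})

Answer: 23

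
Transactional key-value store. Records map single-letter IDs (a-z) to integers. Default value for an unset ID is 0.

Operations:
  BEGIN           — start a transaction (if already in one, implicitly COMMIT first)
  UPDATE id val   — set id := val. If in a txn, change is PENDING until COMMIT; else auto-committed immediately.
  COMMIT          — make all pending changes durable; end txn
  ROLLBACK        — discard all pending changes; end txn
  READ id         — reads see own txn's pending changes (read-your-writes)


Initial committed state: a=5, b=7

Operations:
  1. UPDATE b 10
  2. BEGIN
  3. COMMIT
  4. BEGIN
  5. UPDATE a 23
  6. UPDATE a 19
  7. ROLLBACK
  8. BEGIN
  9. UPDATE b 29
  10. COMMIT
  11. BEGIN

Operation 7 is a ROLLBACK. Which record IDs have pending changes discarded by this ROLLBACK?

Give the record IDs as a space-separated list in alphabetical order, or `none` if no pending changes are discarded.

Initial committed: {a=5, b=7}
Op 1: UPDATE b=10 (auto-commit; committed b=10)
Op 2: BEGIN: in_txn=True, pending={}
Op 3: COMMIT: merged [] into committed; committed now {a=5, b=10}
Op 4: BEGIN: in_txn=True, pending={}
Op 5: UPDATE a=23 (pending; pending now {a=23})
Op 6: UPDATE a=19 (pending; pending now {a=19})
Op 7: ROLLBACK: discarded pending ['a']; in_txn=False
Op 8: BEGIN: in_txn=True, pending={}
Op 9: UPDATE b=29 (pending; pending now {b=29})
Op 10: COMMIT: merged ['b'] into committed; committed now {a=5, b=29}
Op 11: BEGIN: in_txn=True, pending={}
ROLLBACK at op 7 discards: ['a']

Answer: a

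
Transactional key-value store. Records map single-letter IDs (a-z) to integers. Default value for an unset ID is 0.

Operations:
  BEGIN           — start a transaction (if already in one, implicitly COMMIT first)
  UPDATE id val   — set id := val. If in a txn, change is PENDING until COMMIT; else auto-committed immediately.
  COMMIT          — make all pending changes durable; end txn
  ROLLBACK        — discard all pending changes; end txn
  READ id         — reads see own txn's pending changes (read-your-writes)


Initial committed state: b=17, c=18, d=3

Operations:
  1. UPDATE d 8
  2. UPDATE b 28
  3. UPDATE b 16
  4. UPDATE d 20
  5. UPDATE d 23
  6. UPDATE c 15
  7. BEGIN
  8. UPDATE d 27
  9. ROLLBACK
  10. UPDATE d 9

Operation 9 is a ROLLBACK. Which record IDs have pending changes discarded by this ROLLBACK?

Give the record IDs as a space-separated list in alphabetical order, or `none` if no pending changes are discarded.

Initial committed: {b=17, c=18, d=3}
Op 1: UPDATE d=8 (auto-commit; committed d=8)
Op 2: UPDATE b=28 (auto-commit; committed b=28)
Op 3: UPDATE b=16 (auto-commit; committed b=16)
Op 4: UPDATE d=20 (auto-commit; committed d=20)
Op 5: UPDATE d=23 (auto-commit; committed d=23)
Op 6: UPDATE c=15 (auto-commit; committed c=15)
Op 7: BEGIN: in_txn=True, pending={}
Op 8: UPDATE d=27 (pending; pending now {d=27})
Op 9: ROLLBACK: discarded pending ['d']; in_txn=False
Op 10: UPDATE d=9 (auto-commit; committed d=9)
ROLLBACK at op 9 discards: ['d']

Answer: d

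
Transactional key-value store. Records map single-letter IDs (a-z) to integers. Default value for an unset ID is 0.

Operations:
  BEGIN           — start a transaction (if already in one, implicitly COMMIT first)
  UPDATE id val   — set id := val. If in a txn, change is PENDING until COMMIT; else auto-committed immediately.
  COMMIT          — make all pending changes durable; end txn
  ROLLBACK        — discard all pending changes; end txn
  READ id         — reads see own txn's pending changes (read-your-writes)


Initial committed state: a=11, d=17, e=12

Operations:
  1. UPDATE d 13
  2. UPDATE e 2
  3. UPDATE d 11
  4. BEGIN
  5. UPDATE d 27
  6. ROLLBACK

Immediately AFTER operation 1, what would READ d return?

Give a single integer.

Answer: 13

Derivation:
Initial committed: {a=11, d=17, e=12}
Op 1: UPDATE d=13 (auto-commit; committed d=13)
After op 1: visible(d) = 13 (pending={}, committed={a=11, d=13, e=12})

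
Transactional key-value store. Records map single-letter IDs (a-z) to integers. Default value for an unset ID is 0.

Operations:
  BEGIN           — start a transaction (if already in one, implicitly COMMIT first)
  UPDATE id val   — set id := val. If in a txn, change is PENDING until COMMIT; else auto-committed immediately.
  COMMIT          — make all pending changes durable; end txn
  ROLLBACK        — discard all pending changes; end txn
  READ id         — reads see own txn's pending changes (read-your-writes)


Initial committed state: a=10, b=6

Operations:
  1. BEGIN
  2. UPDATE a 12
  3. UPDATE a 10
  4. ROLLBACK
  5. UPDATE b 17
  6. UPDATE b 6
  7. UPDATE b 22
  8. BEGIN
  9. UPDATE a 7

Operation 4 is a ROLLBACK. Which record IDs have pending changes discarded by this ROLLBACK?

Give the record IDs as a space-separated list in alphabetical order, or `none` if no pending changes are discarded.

Initial committed: {a=10, b=6}
Op 1: BEGIN: in_txn=True, pending={}
Op 2: UPDATE a=12 (pending; pending now {a=12})
Op 3: UPDATE a=10 (pending; pending now {a=10})
Op 4: ROLLBACK: discarded pending ['a']; in_txn=False
Op 5: UPDATE b=17 (auto-commit; committed b=17)
Op 6: UPDATE b=6 (auto-commit; committed b=6)
Op 7: UPDATE b=22 (auto-commit; committed b=22)
Op 8: BEGIN: in_txn=True, pending={}
Op 9: UPDATE a=7 (pending; pending now {a=7})
ROLLBACK at op 4 discards: ['a']

Answer: a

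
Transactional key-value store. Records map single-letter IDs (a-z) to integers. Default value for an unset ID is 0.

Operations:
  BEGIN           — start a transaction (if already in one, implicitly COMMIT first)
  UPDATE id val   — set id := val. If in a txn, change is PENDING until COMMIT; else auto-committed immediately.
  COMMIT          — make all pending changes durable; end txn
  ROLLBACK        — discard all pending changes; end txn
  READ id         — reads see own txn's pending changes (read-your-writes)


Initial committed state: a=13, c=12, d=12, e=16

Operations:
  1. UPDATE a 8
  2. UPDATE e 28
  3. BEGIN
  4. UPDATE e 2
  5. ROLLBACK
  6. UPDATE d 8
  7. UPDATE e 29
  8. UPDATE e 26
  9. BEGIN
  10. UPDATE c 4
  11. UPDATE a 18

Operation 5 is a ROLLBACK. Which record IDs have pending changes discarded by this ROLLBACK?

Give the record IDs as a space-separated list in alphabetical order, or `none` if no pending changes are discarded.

Initial committed: {a=13, c=12, d=12, e=16}
Op 1: UPDATE a=8 (auto-commit; committed a=8)
Op 2: UPDATE e=28 (auto-commit; committed e=28)
Op 3: BEGIN: in_txn=True, pending={}
Op 4: UPDATE e=2 (pending; pending now {e=2})
Op 5: ROLLBACK: discarded pending ['e']; in_txn=False
Op 6: UPDATE d=8 (auto-commit; committed d=8)
Op 7: UPDATE e=29 (auto-commit; committed e=29)
Op 8: UPDATE e=26 (auto-commit; committed e=26)
Op 9: BEGIN: in_txn=True, pending={}
Op 10: UPDATE c=4 (pending; pending now {c=4})
Op 11: UPDATE a=18 (pending; pending now {a=18, c=4})
ROLLBACK at op 5 discards: ['e']

Answer: e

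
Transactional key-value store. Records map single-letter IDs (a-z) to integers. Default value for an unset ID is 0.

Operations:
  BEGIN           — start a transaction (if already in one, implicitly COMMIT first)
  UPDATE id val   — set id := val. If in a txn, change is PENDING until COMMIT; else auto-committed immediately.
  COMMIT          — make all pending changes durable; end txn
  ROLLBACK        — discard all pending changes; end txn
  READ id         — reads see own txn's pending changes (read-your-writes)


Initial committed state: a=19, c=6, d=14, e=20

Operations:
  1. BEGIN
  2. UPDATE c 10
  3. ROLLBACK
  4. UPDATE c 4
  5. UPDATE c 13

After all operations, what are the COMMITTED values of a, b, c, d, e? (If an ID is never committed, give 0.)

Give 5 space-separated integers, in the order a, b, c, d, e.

Initial committed: {a=19, c=6, d=14, e=20}
Op 1: BEGIN: in_txn=True, pending={}
Op 2: UPDATE c=10 (pending; pending now {c=10})
Op 3: ROLLBACK: discarded pending ['c']; in_txn=False
Op 4: UPDATE c=4 (auto-commit; committed c=4)
Op 5: UPDATE c=13 (auto-commit; committed c=13)
Final committed: {a=19, c=13, d=14, e=20}

Answer: 19 0 13 14 20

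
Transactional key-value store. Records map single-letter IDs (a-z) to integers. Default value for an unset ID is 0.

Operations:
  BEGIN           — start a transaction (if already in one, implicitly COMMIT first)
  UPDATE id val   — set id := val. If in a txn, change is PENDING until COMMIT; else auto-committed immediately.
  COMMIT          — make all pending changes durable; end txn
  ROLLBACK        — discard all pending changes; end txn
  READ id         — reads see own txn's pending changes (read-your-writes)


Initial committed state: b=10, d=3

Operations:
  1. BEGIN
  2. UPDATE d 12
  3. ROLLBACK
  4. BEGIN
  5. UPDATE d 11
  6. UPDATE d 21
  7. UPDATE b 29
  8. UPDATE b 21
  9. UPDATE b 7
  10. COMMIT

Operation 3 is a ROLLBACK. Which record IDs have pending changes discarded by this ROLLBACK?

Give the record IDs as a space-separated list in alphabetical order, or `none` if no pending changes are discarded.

Answer: d

Derivation:
Initial committed: {b=10, d=3}
Op 1: BEGIN: in_txn=True, pending={}
Op 2: UPDATE d=12 (pending; pending now {d=12})
Op 3: ROLLBACK: discarded pending ['d']; in_txn=False
Op 4: BEGIN: in_txn=True, pending={}
Op 5: UPDATE d=11 (pending; pending now {d=11})
Op 6: UPDATE d=21 (pending; pending now {d=21})
Op 7: UPDATE b=29 (pending; pending now {b=29, d=21})
Op 8: UPDATE b=21 (pending; pending now {b=21, d=21})
Op 9: UPDATE b=7 (pending; pending now {b=7, d=21})
Op 10: COMMIT: merged ['b', 'd'] into committed; committed now {b=7, d=21}
ROLLBACK at op 3 discards: ['d']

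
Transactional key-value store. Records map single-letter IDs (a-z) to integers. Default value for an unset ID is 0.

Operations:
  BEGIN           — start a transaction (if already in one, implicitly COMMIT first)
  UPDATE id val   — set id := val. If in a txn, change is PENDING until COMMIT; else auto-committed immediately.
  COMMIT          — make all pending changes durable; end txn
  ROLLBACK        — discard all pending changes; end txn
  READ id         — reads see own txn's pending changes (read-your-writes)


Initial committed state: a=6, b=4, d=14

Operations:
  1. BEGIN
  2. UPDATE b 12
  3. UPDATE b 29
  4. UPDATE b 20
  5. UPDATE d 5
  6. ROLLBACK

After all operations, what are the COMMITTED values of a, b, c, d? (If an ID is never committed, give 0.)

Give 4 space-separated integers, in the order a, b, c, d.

Initial committed: {a=6, b=4, d=14}
Op 1: BEGIN: in_txn=True, pending={}
Op 2: UPDATE b=12 (pending; pending now {b=12})
Op 3: UPDATE b=29 (pending; pending now {b=29})
Op 4: UPDATE b=20 (pending; pending now {b=20})
Op 5: UPDATE d=5 (pending; pending now {b=20, d=5})
Op 6: ROLLBACK: discarded pending ['b', 'd']; in_txn=False
Final committed: {a=6, b=4, d=14}

Answer: 6 4 0 14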